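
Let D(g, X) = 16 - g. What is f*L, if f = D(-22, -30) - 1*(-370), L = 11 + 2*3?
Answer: 6936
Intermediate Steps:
L = 17 (L = 11 + 6 = 17)
f = 408 (f = (16 - 1*(-22)) - 1*(-370) = (16 + 22) + 370 = 38 + 370 = 408)
f*L = 408*17 = 6936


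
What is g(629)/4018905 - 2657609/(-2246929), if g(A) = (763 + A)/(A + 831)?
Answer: 1299482762584739/1098673626783975 ≈ 1.1828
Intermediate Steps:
g(A) = (763 + A)/(831 + A)
g(629)/4018905 - 2657609/(-2246929) = ((763 + 629)/(831 + 629))/4018905 - 2657609/(-2246929) = (1392/1460)*(1/4018905) - 2657609*(-1/2246929) = ((1/1460)*1392)*(1/4018905) + 2657609/2246929 = (348/365)*(1/4018905) + 2657609/2246929 = 116/488966775 + 2657609/2246929 = 1299482762584739/1098673626783975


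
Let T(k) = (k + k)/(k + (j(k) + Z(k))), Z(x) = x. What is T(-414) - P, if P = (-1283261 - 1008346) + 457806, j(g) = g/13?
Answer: 49512653/27 ≈ 1.8338e+6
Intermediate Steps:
j(g) = g/13 (j(g) = g*(1/13) = g/13)
P = -1833801 (P = -2291607 + 457806 = -1833801)
T(k) = 26/27 (T(k) = (k + k)/(k + (k/13 + k)) = (2*k)/(k + 14*k/13) = (2*k)/((27*k/13)) = (2*k)*(13/(27*k)) = 26/27)
T(-414) - P = 26/27 - 1*(-1833801) = 26/27 + 1833801 = 49512653/27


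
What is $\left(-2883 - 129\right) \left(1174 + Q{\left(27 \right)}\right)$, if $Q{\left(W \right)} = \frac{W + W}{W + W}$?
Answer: $-3539100$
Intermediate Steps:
$Q{\left(W \right)} = 1$ ($Q{\left(W \right)} = \frac{2 W}{2 W} = 2 W \frac{1}{2 W} = 1$)
$\left(-2883 - 129\right) \left(1174 + Q{\left(27 \right)}\right) = \left(-2883 - 129\right) \left(1174 + 1\right) = \left(-3012\right) 1175 = -3539100$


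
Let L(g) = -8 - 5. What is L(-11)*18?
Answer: -234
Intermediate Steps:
L(g) = -13
L(-11)*18 = -13*18 = -234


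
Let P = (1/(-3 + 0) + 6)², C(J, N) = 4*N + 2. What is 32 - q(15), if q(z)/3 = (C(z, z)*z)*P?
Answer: -89558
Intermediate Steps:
C(J, N) = 2 + 4*N
P = 289/9 (P = (1/(-3) + 6)² = (-⅓ + 6)² = (17/3)² = 289/9 ≈ 32.111)
q(z) = 289*z*(2 + 4*z)/3 (q(z) = 3*(((2 + 4*z)*z)*(289/9)) = 3*((z*(2 + 4*z))*(289/9)) = 3*(289*z*(2 + 4*z)/9) = 289*z*(2 + 4*z)/3)
32 - q(15) = 32 - 578*15*(1 + 2*15)/3 = 32 - 578*15*(1 + 30)/3 = 32 - 578*15*31/3 = 32 - 1*89590 = 32 - 89590 = -89558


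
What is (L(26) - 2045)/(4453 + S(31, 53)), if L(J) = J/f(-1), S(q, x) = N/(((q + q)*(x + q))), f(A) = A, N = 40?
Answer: -1348221/2898908 ≈ -0.46508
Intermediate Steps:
S(q, x) = 20/(q*(q + x)) (S(q, x) = 40/(((q + q)*(x + q))) = 40/(((2*q)*(q + x))) = 40/((2*q*(q + x))) = 40*(1/(2*q*(q + x))) = 20/(q*(q + x)))
L(J) = -J (L(J) = J/(-1) = J*(-1) = -J)
(L(26) - 2045)/(4453 + S(31, 53)) = (-1*26 - 2045)/(4453 + 20/(31*(31 + 53))) = (-26 - 2045)/(4453 + 20*(1/31)/84) = -2071/(4453 + 20*(1/31)*(1/84)) = -2071/(4453 + 5/651) = -2071/2898908/651 = -2071*651/2898908 = -1348221/2898908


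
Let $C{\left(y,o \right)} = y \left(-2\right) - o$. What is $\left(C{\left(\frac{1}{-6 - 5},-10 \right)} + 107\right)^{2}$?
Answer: $\frac{1661521}{121} \approx 13732.0$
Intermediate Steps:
$C{\left(y,o \right)} = - o - 2 y$ ($C{\left(y,o \right)} = - 2 y - o = - o - 2 y$)
$\left(C{\left(\frac{1}{-6 - 5},-10 \right)} + 107\right)^{2} = \left(\left(\left(-1\right) \left(-10\right) - \frac{2}{-6 - 5}\right) + 107\right)^{2} = \left(\left(10 - \frac{2}{-11}\right) + 107\right)^{2} = \left(\left(10 - - \frac{2}{11}\right) + 107\right)^{2} = \left(\left(10 + \frac{2}{11}\right) + 107\right)^{2} = \left(\frac{112}{11} + 107\right)^{2} = \left(\frac{1289}{11}\right)^{2} = \frac{1661521}{121}$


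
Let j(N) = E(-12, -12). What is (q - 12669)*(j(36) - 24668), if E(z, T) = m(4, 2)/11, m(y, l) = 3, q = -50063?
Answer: 17022014540/11 ≈ 1.5475e+9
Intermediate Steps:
E(z, T) = 3/11
j(N) = 3/11
(q - 12669)*(j(36) - 24668) = (-50063 - 12669)*(3/11 - 24668) = -62732*(-271345/11) = 17022014540/11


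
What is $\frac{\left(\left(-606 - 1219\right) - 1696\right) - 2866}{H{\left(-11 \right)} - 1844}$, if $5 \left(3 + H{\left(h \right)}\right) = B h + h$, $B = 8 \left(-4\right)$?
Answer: $\frac{31935}{8894} \approx 3.5906$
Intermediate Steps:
$B = -32$
$H{\left(h \right)} = -3 - \frac{31 h}{5}$ ($H{\left(h \right)} = -3 + \frac{- 32 h + h}{5} = -3 + \frac{\left(-31\right) h}{5} = -3 - \frac{31 h}{5}$)
$\frac{\left(\left(-606 - 1219\right) - 1696\right) - 2866}{H{\left(-11 \right)} - 1844} = \frac{\left(\left(-606 - 1219\right) - 1696\right) - 2866}{\left(-3 - - \frac{341}{5}\right) - 1844} = \frac{\left(-1825 - 1696\right) - 2866}{\left(-3 + \frac{341}{5}\right) - 1844} = \frac{-3521 - 2866}{\frac{326}{5} - 1844} = - \frac{6387}{- \frac{8894}{5}} = \left(-6387\right) \left(- \frac{5}{8894}\right) = \frac{31935}{8894}$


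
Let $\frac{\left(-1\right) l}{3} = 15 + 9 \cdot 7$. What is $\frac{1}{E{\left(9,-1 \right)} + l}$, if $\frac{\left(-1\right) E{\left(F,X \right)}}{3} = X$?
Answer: $- \frac{1}{231} \approx -0.004329$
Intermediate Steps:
$l = -234$ ($l = - 3 \left(15 + 9 \cdot 7\right) = - 3 \left(15 + 63\right) = \left(-3\right) 78 = -234$)
$E{\left(F,X \right)} = - 3 X$
$\frac{1}{E{\left(9,-1 \right)} + l} = \frac{1}{\left(-3\right) \left(-1\right) - 234} = \frac{1}{3 - 234} = \frac{1}{-231} = - \frac{1}{231}$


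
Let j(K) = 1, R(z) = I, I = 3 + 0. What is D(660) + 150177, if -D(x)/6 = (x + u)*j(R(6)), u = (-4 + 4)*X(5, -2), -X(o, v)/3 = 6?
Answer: 146217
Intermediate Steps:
I = 3
X(o, v) = -18 (X(o, v) = -3*6 = -18)
R(z) = 3
u = 0 (u = (-4 + 4)*(-18) = 0*(-18) = 0)
D(x) = -6*x (D(x) = -6*(x + 0) = -6*x)
D(660) + 150177 = -6*660 + 150177 = -3960 + 150177 = 146217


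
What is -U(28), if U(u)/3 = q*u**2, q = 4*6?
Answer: -56448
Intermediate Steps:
q = 24
U(u) = 72*u**2 (U(u) = 3*(24*u**2) = 72*u**2)
-U(28) = -72*28**2 = -72*784 = -1*56448 = -56448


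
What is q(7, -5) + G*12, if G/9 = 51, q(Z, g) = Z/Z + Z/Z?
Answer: 5510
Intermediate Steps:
q(Z, g) = 2 (q(Z, g) = 1 + 1 = 2)
G = 459 (G = 9*51 = 459)
q(7, -5) + G*12 = 2 + 459*12 = 2 + 5508 = 5510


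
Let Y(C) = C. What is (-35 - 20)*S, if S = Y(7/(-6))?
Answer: 385/6 ≈ 64.167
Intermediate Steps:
S = -7/6 (S = 7/(-6) = 7*(-⅙) = -7/6 ≈ -1.1667)
(-35 - 20)*S = (-35 - 20)*(-7/6) = -55*(-7/6) = 385/6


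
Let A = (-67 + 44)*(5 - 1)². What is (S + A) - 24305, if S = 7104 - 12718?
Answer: -30287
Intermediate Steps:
S = -5614
A = -368 (A = -23*4² = -23*16 = -368)
(S + A) - 24305 = (-5614 - 368) - 24305 = -5982 - 24305 = -30287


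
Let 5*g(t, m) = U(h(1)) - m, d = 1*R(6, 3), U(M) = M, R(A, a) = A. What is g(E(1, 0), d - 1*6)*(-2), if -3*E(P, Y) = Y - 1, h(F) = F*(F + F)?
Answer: -⅘ ≈ -0.80000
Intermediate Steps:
h(F) = 2*F² (h(F) = F*(2*F) = 2*F²)
E(P, Y) = ⅓ - Y/3 (E(P, Y) = -(Y - 1)/3 = -(-1 + Y)/3 = ⅓ - Y/3)
d = 6 (d = 1*6 = 6)
g(t, m) = ⅖ - m/5 (g(t, m) = (2*1² - m)/5 = (2*1 - m)/5 = (2 - m)/5 = ⅖ - m/5)
g(E(1, 0), d - 1*6)*(-2) = (⅖ - (6 - 1*6)/5)*(-2) = (⅖ - (6 - 6)/5)*(-2) = (⅖ - ⅕*0)*(-2) = (⅖ + 0)*(-2) = (⅖)*(-2) = -⅘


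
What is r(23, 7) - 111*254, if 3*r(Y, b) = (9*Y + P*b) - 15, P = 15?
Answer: -28095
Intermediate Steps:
r(Y, b) = -5 + 3*Y + 5*b (r(Y, b) = ((9*Y + 15*b) - 15)/3 = (-15 + 9*Y + 15*b)/3 = -5 + 3*Y + 5*b)
r(23, 7) - 111*254 = (-5 + 3*23 + 5*7) - 111*254 = (-5 + 69 + 35) - 28194 = 99 - 28194 = -28095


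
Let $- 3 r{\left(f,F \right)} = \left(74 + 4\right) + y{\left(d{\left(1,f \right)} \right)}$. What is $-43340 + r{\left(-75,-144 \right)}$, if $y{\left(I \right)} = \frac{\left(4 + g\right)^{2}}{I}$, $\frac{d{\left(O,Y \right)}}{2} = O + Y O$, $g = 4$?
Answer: $- \frac{4813610}{111} \approx -43366.0$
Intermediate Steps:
$d{\left(O,Y \right)} = 2 O + 2 O Y$ ($d{\left(O,Y \right)} = 2 \left(O + Y O\right) = 2 \left(O + O Y\right) = 2 O + 2 O Y$)
$y{\left(I \right)} = \frac{64}{I}$ ($y{\left(I \right)} = \frac{\left(4 + 4\right)^{2}}{I} = \frac{8^{2}}{I} = \frac{64}{I}$)
$r{\left(f,F \right)} = -26 - \frac{64}{3 \left(2 + 2 f\right)}$ ($r{\left(f,F \right)} = - \frac{\left(74 + 4\right) + \frac{64}{2 \cdot 1 \left(1 + f\right)}}{3} = - \frac{78 + \frac{64}{2 + 2 f}}{3} = -26 - \frac{64}{3 \left(2 + 2 f\right)}$)
$-43340 + r{\left(-75,-144 \right)} = -43340 + \frac{2 \left(-55 - -2925\right)}{3 \left(1 - 75\right)} = -43340 + \frac{2 \left(-55 + 2925\right)}{3 \left(-74\right)} = -43340 + \frac{2}{3} \left(- \frac{1}{74}\right) 2870 = -43340 - \frac{2870}{111} = - \frac{4813610}{111}$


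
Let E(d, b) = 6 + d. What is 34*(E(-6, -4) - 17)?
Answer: -578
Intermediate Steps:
34*(E(-6, -4) - 17) = 34*((6 - 6) - 17) = 34*(0 - 17) = 34*(-17) = -578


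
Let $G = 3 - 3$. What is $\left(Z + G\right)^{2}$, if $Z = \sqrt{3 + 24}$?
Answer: $27$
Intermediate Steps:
$G = 0$
$Z = 3 \sqrt{3}$ ($Z = \sqrt{27} = 3 \sqrt{3} \approx 5.1962$)
$\left(Z + G\right)^{2} = \left(3 \sqrt{3} + 0\right)^{2} = \left(3 \sqrt{3}\right)^{2} = 27$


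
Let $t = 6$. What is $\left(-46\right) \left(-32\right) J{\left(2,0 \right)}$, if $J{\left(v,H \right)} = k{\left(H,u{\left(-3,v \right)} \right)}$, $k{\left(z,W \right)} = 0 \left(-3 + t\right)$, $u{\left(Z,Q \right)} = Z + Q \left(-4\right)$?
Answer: $0$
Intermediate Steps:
$u{\left(Z,Q \right)} = Z - 4 Q$
$k{\left(z,W \right)} = 0$ ($k{\left(z,W \right)} = 0 \left(-3 + 6\right) = 0 \cdot 3 = 0$)
$J{\left(v,H \right)} = 0$
$\left(-46\right) \left(-32\right) J{\left(2,0 \right)} = \left(-46\right) \left(-32\right) 0 = 1472 \cdot 0 = 0$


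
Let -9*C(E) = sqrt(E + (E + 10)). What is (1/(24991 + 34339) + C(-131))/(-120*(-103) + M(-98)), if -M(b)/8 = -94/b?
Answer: 49/35910313120 - 49*I*sqrt(7)/907896 ≈ 1.3645e-9 - 0.00014279*I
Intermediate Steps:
C(E) = -sqrt(10 + 2*E)/9 (C(E) = -sqrt(E + (E + 10))/9 = -sqrt(E + (10 + E))/9 = -sqrt(10 + 2*E)/9)
M(b) = 752/b (M(b) = -(-752)/b = 752/b)
(1/(24991 + 34339) + C(-131))/(-120*(-103) + M(-98)) = (1/(24991 + 34339) - sqrt(10 + 2*(-131))/9)/(-120*(-103) + 752/(-98)) = (1/59330 - sqrt(10 - 262)/9)/(12360 + 752*(-1/98)) = (1/59330 - 2*I*sqrt(7)/3)/(12360 - 376/49) = (1/59330 - 2*I*sqrt(7)/3)/(605264/49) = (1/59330 - 2*I*sqrt(7)/3)*(49/605264) = 49/35910313120 - 49*I*sqrt(7)/907896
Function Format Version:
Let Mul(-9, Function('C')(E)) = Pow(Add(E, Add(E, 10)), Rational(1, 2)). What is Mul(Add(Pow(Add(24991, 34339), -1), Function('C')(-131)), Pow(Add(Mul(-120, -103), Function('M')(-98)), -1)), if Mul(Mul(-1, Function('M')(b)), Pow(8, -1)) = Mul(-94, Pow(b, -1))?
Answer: Add(Rational(49, 35910313120), Mul(Rational(-49, 907896), I, Pow(7, Rational(1, 2)))) ≈ Add(1.3645e-9, Mul(-0.00014279, I))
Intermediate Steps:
Function('C')(E) = Mul(Rational(-1, 9), Pow(Add(10, Mul(2, E)), Rational(1, 2))) (Function('C')(E) = Mul(Rational(-1, 9), Pow(Add(E, Add(E, 10)), Rational(1, 2))) = Mul(Rational(-1, 9), Pow(Add(E, Add(10, E)), Rational(1, 2))) = Mul(Rational(-1, 9), Pow(Add(10, Mul(2, E)), Rational(1, 2))))
Function('M')(b) = Mul(752, Pow(b, -1)) (Function('M')(b) = Mul(-8, Mul(-94, Pow(b, -1))) = Mul(752, Pow(b, -1)))
Mul(Add(Pow(Add(24991, 34339), -1), Function('C')(-131)), Pow(Add(Mul(-120, -103), Function('M')(-98)), -1)) = Mul(Add(Pow(Add(24991, 34339), -1), Mul(Rational(-1, 9), Pow(Add(10, Mul(2, -131)), Rational(1, 2)))), Pow(Add(Mul(-120, -103), Mul(752, Pow(-98, -1))), -1)) = Mul(Add(Pow(59330, -1), Mul(Rational(-1, 9), Pow(Add(10, -262), Rational(1, 2)))), Pow(Add(12360, Mul(752, Rational(-1, 98))), -1)) = Mul(Add(Rational(1, 59330), Mul(Rational(-1, 9), Pow(-252, Rational(1, 2)))), Pow(Add(12360, Rational(-376, 49)), -1)) = Mul(Add(Rational(1, 59330), Mul(Rational(-1, 9), Mul(6, I, Pow(7, Rational(1, 2))))), Pow(Rational(605264, 49), -1)) = Mul(Add(Rational(1, 59330), Mul(Rational(-2, 3), I, Pow(7, Rational(1, 2)))), Rational(49, 605264)) = Add(Rational(49, 35910313120), Mul(Rational(-49, 907896), I, Pow(7, Rational(1, 2))))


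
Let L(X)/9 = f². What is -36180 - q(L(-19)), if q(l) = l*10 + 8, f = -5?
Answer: -38438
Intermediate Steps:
L(X) = 225 (L(X) = 9*(-5)² = 9*25 = 225)
q(l) = 8 + 10*l (q(l) = 10*l + 8 = 8 + 10*l)
-36180 - q(L(-19)) = -36180 - (8 + 10*225) = -36180 - (8 + 2250) = -36180 - 1*2258 = -36180 - 2258 = -38438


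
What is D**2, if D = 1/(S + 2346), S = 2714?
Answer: 1/25603600 ≈ 3.9057e-8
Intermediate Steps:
D = 1/5060 (D = 1/(2714 + 2346) = 1/5060 ≈ 0.00019763)
D**2 = (1/5060)**2 = 1/25603600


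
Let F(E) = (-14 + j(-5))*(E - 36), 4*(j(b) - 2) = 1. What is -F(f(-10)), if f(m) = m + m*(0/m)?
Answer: -1081/2 ≈ -540.50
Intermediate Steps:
j(b) = 9/4 (j(b) = 2 + (1/4)*1 = 2 + 1/4 = 9/4)
f(m) = m (f(m) = m + m*0 = m + 0 = m)
F(E) = 423 - 47*E/4 (F(E) = (-14 + 9/4)*(E - 36) = -47*(-36 + E)/4 = 423 - 47*E/4)
-F(f(-10)) = -(423 - 47/4*(-10)) = -(423 + 235/2) = -1*1081/2 = -1081/2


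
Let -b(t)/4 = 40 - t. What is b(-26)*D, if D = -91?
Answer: 24024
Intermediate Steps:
b(t) = -160 + 4*t (b(t) = -4*(40 - t) = -160 + 4*t)
b(-26)*D = (-160 + 4*(-26))*(-91) = (-160 - 104)*(-91) = -264*(-91) = 24024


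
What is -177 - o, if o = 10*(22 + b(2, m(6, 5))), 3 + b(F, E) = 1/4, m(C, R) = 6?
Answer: -739/2 ≈ -369.50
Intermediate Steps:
b(F, E) = -11/4 (b(F, E) = -3 + 1/4 = -3 + ¼ = -11/4)
o = 385/2 (o = 10*(22 - 11/4) = 10*(77/4) = 385/2 ≈ 192.50)
-177 - o = -177 - 1*385/2 = -177 - 385/2 = -739/2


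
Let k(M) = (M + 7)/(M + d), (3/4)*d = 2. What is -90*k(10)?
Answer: -2295/19 ≈ -120.79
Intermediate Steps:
d = 8/3 (d = (4/3)*2 = 8/3 ≈ 2.6667)
k(M) = (7 + M)/(8/3 + M) (k(M) = (M + 7)/(M + 8/3) = (7 + M)/(8/3 + M))
-90*k(10) = -270*(7 + 10)/(8 + 3*10) = -270*17/(8 + 30) = -270*17/38 = -90*51/38 = -2295/19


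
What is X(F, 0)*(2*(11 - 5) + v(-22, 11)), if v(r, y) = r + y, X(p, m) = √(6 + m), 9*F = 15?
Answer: √6 ≈ 2.4495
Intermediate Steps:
F = 5/3 (F = (⅑)*15 = 5/3 ≈ 1.6667)
X(F, 0)*(2*(11 - 5) + v(-22, 11)) = √(6 + 0)*(2*(11 - 5) + (-22 + 11)) = √6*(2*6 - 11) = √6*(12 - 11) = √6*1 = √6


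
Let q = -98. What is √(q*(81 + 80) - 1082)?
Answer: 2*I*√4215 ≈ 129.85*I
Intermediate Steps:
√(q*(81 + 80) - 1082) = √(-98*(81 + 80) - 1082) = √(-98*161 - 1082) = √(-15778 - 1082) = √(-16860) = 2*I*√4215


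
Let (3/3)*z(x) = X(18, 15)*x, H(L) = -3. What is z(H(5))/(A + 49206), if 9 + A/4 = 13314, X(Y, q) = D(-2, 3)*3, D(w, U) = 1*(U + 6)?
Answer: -27/34142 ≈ -0.00079081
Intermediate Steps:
D(w, U) = 6 + U (D(w, U) = 1*(6 + U) = 6 + U)
X(Y, q) = 27 (X(Y, q) = (6 + 3)*3 = 9*3 = 27)
A = 53220 (A = -36 + 4*13314 = -36 + 53256 = 53220)
z(x) = 27*x
z(H(5))/(A + 49206) = (27*(-3))/(53220 + 49206) = -81/102426 = -81*1/102426 = -27/34142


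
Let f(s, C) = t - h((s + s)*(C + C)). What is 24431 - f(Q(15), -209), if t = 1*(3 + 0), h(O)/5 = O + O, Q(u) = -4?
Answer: 57868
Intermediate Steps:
h(O) = 10*O (h(O) = 5*(O + O) = 5*(2*O) = 10*O)
t = 3 (t = 1*3 = 3)
f(s, C) = 3 - 40*C*s (f(s, C) = 3 - 10*(s + s)*(C + C) = 3 - 10*(2*s)*(2*C) = 3 - 10*4*C*s = 3 - 40*C*s)
24431 - f(Q(15), -209) = 24431 - (3 - 40*(-209)*(-4)) = 24431 - (3 - 33440) = 24431 - 1*(-33437) = 24431 + 33437 = 57868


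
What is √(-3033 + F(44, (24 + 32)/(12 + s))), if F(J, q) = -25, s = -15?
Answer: I*√3058 ≈ 55.299*I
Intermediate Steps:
√(-3033 + F(44, (24 + 32)/(12 + s))) = √(-3033 - 25) = √(-3058) = I*√3058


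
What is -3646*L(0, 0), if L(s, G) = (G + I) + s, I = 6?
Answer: -21876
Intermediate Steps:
L(s, G) = 6 + G + s (L(s, G) = (G + 6) + s = (6 + G) + s = 6 + G + s)
-3646*L(0, 0) = -3646*(6 + 0 + 0) = -3646*6 = -21876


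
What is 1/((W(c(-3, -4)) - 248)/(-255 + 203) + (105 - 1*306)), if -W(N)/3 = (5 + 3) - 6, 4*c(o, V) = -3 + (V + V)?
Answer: -26/5099 ≈ -0.0050990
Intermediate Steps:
c(o, V) = -¾ + V/2 (c(o, V) = (-3 + (V + V))/4 = (-3 + 2*V)/4 = -¾ + V/2)
W(N) = -6 (W(N) = -3*((5 + 3) - 6) = -3*(8 - 6) = -3*2 = -6)
1/((W(c(-3, -4)) - 248)/(-255 + 203) + (105 - 1*306)) = 1/((-6 - 248)/(-255 + 203) + (105 - 1*306)) = 1/(-254/(-52) + (105 - 306)) = 1/(-254*(-1/52) - 201) = 1/(127/26 - 201) = 1/(-5099/26) = -26/5099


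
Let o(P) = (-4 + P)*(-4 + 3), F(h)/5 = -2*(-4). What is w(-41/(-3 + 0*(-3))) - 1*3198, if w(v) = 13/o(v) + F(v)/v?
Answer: -3800541/1189 ≈ -3196.4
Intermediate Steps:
F(h) = 40 (F(h) = 5*(-2*(-4)) = 5*8 = 40)
o(P) = 4 - P (o(P) = (-4 + P)*(-1) = 4 - P)
w(v) = 13/(4 - v) + 40/v
w(-41/(-3 + 0*(-3))) - 1*3198 = (-160 + 27*(-41/(-3 + 0*(-3))))/(((-41/(-3 + 0*(-3))))*(-4 - 41/(-3 + 0*(-3)))) - 1*3198 = (-160 + 27*(-41/(-3 + 0)))/(((-41/(-3 + 0)))*(-4 - 41/(-3 + 0))) - 3198 = (-160 + 27*(-41/(-3)))/(((-41/(-3)))*(-4 - 41/(-3))) - 3198 = (-160 + 27*(-41*(-⅓)))/(((-41*(-⅓)))*(-4 - 41*(-⅓))) - 3198 = (-160 + 27*(41/3))/((41/3)*(-4 + 41/3)) - 3198 = 3*(-160 + 369)/(41*(29/3)) - 3198 = (3/41)*(3/29)*209 - 3198 = 1881/1189 - 3198 = -3800541/1189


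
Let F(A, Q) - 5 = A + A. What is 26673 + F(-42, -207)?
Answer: 26594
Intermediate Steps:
F(A, Q) = 5 + 2*A (F(A, Q) = 5 + (A + A) = 5 + 2*A)
26673 + F(-42, -207) = 26673 + (5 + 2*(-42)) = 26673 + (5 - 84) = 26673 - 79 = 26594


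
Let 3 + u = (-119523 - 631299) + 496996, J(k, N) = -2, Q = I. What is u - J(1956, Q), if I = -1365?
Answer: -253827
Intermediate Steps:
Q = -1365
u = -253829 (u = -3 + ((-119523 - 631299) + 496996) = -3 + (-750822 + 496996) = -3 - 253826 = -253829)
u - J(1956, Q) = -253829 - 1*(-2) = -253829 + 2 = -253827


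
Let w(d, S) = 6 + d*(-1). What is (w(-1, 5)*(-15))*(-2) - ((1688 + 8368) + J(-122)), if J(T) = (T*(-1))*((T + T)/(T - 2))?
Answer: -312668/31 ≈ -10086.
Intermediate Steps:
w(d, S) = 6 - d
J(T) = -2*T²/(-2 + T) (J(T) = (-T)*((2*T)/(-2 + T)) = (-T)*(2*T/(-2 + T)) = -2*T²/(-2 + T))
(w(-1, 5)*(-15))*(-2) - ((1688 + 8368) + J(-122)) = ((6 - 1*(-1))*(-15))*(-2) - ((1688 + 8368) - 2*(-122)²/(-2 - 122)) = ((6 + 1)*(-15))*(-2) - (10056 - 2*14884/(-124)) = (7*(-15))*(-2) - (10056 - 2*14884*(-1/124)) = -105*(-2) - (10056 + 7442/31) = 210 - 1*319178/31 = 210 - 319178/31 = -312668/31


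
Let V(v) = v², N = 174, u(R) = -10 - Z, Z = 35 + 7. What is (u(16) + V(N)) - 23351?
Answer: 6873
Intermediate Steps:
Z = 42
u(R) = -52 (u(R) = -10 - 1*42 = -10 - 42 = -52)
(u(16) + V(N)) - 23351 = (-52 + 174²) - 23351 = (-52 + 30276) - 23351 = 30224 - 23351 = 6873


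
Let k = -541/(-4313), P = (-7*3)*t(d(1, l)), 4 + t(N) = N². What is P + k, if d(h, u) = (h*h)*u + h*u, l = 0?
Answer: 362833/4313 ≈ 84.125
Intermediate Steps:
d(h, u) = h*u + u*h² (d(h, u) = h²*u + h*u = u*h² + h*u = h*u + u*h²)
t(N) = -4 + N²
P = 84 (P = (-7*3)*(-4 + (1*0*(1 + 1))²) = -21*(-4 + (1*0*2)²) = -21*(-4 + 0²) = -21*(-4 + 0) = -21*(-4) = 84)
k = 541/4313 (k = -541*(-1/4313) = 541/4313 ≈ 0.12543)
P + k = 84 + 541/4313 = 362833/4313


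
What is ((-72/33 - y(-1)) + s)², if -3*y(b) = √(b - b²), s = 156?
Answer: 25765534/1089 + 1128*I*√2/11 ≈ 23660.0 + 145.02*I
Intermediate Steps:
y(b) = -√(b - b²)/3
((-72/33 - y(-1)) + s)² = ((-72/33 - (-1)*√(-1*(-1)*(-1 - 1))/3) + 156)² = ((-72*1/33 - (-1)*√(-1*(-1)*(-2))/3) + 156)² = ((-24/11 - (-1)*√(-2)/3) + 156)² = ((-24/11 - (-1)*I*√2/3) + 156)² = ((-24/11 + I*√2/3) + 156)² = (1692/11 + I*√2/3)²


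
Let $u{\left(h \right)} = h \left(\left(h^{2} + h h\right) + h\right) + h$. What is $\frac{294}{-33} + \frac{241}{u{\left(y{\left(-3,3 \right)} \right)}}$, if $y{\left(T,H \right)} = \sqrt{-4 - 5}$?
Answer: $- \frac{31855}{3278} + \frac{4097 i}{894} \approx -9.7178 + 4.5828 i$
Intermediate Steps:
$y{\left(T,H \right)} = 3 i$ ($y{\left(T,H \right)} = \sqrt{-9} = 3 i$)
$u{\left(h \right)} = h + h \left(h + 2 h^{2}\right)$ ($u{\left(h \right)} = h \left(\left(h^{2} + h^{2}\right) + h\right) + h = h \left(2 h^{2} + h\right) + h = h \left(h + 2 h^{2}\right) + h = h + h \left(h + 2 h^{2}\right)$)
$\frac{294}{-33} + \frac{241}{u{\left(y{\left(-3,3 \right)} \right)}} = \frac{294}{-33} + \frac{241}{3 i \left(1 + 3 i + 2 \left(3 i\right)^{2}\right)} = 294 \left(- \frac{1}{33}\right) + \frac{241}{3 i \left(1 + 3 i + 2 \left(-9\right)\right)} = - \frac{98}{11} + \frac{241}{3 i \left(1 + 3 i - 18\right)} = - \frac{98}{11} + \frac{241}{3 i \left(-17 + 3 i\right)} = - \frac{98}{11} + 241 \left(- \frac{i \left(-17 - 3 i\right)}{894}\right) = - \frac{98}{11} - \frac{241 i \left(-17 - 3 i\right)}{894}$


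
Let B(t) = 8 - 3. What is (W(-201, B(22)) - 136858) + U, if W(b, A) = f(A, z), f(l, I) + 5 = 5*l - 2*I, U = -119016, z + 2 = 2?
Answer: -255854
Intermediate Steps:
z = 0 (z = -2 + 2 = 0)
B(t) = 5
f(l, I) = -5 - 2*I + 5*l (f(l, I) = -5 + (5*l - 2*I) = -5 + (-2*I + 5*l) = -5 - 2*I + 5*l)
W(b, A) = -5 + 5*A (W(b, A) = -5 - 2*0 + 5*A = -5 + 0 + 5*A = -5 + 5*A)
(W(-201, B(22)) - 136858) + U = ((-5 + 5*5) - 136858) - 119016 = ((-5 + 25) - 136858) - 119016 = (20 - 136858) - 119016 = -136838 - 119016 = -255854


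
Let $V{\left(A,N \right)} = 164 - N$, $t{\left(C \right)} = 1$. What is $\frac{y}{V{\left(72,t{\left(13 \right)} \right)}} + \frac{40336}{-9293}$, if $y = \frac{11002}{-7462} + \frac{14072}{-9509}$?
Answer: $- \frac{234234153090485}{53740739467961} \approx -4.3586$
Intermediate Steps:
$y = - \frac{104811641}{35478079}$ ($y = 11002 \left(- \frac{1}{7462}\right) + 14072 \left(- \frac{1}{9509}\right) = - \frac{5501}{3731} - \frac{14072}{9509} = - \frac{104811641}{35478079} \approx -2.9543$)
$\frac{y}{V{\left(72,t{\left(13 \right)} \right)}} + \frac{40336}{-9293} = - \frac{104811641}{35478079 \left(164 - 1\right)} + \frac{40336}{-9293} = - \frac{104811641}{35478079 \left(164 - 1\right)} + 40336 \left(- \frac{1}{9293}\right) = - \frac{104811641}{35478079 \cdot 163} - \frac{40336}{9293} = \left(- \frac{104811641}{35478079}\right) \frac{1}{163} - \frac{40336}{9293} = - \frac{104811641}{5782926877} - \frac{40336}{9293} = - \frac{234234153090485}{53740739467961}$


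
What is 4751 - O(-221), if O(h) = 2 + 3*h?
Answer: 5412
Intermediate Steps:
4751 - O(-221) = 4751 - (2 + 3*(-221)) = 4751 - (2 - 663) = 4751 - 1*(-661) = 4751 + 661 = 5412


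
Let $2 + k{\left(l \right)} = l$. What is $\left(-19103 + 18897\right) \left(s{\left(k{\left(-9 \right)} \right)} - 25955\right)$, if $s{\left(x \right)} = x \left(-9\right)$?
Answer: $5326336$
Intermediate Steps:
$k{\left(l \right)} = -2 + l$
$s{\left(x \right)} = - 9 x$
$\left(-19103 + 18897\right) \left(s{\left(k{\left(-9 \right)} \right)} - 25955\right) = \left(-19103 + 18897\right) \left(- 9 \left(-2 - 9\right) - 25955\right) = - 206 \left(\left(-9\right) \left(-11\right) - 25955\right) = - 206 \left(99 - 25955\right) = \left(-206\right) \left(-25856\right) = 5326336$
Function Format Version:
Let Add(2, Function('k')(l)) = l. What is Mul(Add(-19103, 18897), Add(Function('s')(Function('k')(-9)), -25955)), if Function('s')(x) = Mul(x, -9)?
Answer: 5326336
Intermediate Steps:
Function('k')(l) = Add(-2, l)
Function('s')(x) = Mul(-9, x)
Mul(Add(-19103, 18897), Add(Function('s')(Function('k')(-9)), -25955)) = Mul(Add(-19103, 18897), Add(Mul(-9, Add(-2, -9)), -25955)) = Mul(-206, Add(Mul(-9, -11), -25955)) = Mul(-206, Add(99, -25955)) = Mul(-206, -25856) = 5326336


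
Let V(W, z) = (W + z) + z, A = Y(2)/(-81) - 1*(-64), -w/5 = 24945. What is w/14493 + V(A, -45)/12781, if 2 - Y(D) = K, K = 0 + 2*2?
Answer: -43051140499/5001345891 ≈ -8.6079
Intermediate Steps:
w = -124725 (w = -5*24945 = -124725)
K = 4 (K = 0 + 4 = 4)
Y(D) = -2 (Y(D) = 2 - 1*4 = 2 - 4 = -2)
A = 5186/81 (A = -2/(-81) - 1*(-64) = -2*(-1/81) + 64 = 2/81 + 64 = 5186/81 ≈ 64.025)
V(W, z) = W + 2*z
w/14493 + V(A, -45)/12781 = -124725/14493 + (5186/81 + 2*(-45))/12781 = -124725*1/14493 + (5186/81 - 90)*(1/12781) = -41575/4831 - 2104/81*1/12781 = -41575/4831 - 2104/1035261 = -43051140499/5001345891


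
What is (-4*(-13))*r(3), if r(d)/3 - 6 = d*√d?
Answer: 936 + 468*√3 ≈ 1746.6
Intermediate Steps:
r(d) = 18 + 3*d^(3/2) (r(d) = 18 + 3*(d*√d) = 18 + 3*d^(3/2))
(-4*(-13))*r(3) = (-4*(-13))*(18 + 3*3^(3/2)) = 52*(18 + 3*(3*√3)) = 52*(18 + 9*√3) = 936 + 468*√3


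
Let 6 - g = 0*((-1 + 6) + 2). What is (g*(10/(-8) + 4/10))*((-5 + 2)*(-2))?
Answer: -153/5 ≈ -30.600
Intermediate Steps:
g = 6 (g = 6 - 0*((-1 + 6) + 2) = 6 - 0*(5 + 2) = 6 - 0*7 = 6 - 1*0 = 6 + 0 = 6)
(g*(10/(-8) + 4/10))*((-5 + 2)*(-2)) = (6*(10/(-8) + 4/10))*((-5 + 2)*(-2)) = (6*(10*(-⅛) + 4*(⅒)))*(-3*(-2)) = (6*(-5/4 + ⅖))*6 = (6*(-17/20))*6 = -51/10*6 = -153/5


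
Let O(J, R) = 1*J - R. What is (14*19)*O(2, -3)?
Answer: 1330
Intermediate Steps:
O(J, R) = J - R
(14*19)*O(2, -3) = (14*19)*(2 - 1*(-3)) = 266*(2 + 3) = 266*5 = 1330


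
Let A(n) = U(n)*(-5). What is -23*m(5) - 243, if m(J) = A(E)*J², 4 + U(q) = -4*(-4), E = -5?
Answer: 34257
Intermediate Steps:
U(q) = 12 (U(q) = -4 - 4*(-4) = -4 + 16 = 12)
A(n) = -60 (A(n) = 12*(-5) = -60)
m(J) = -60*J²
-23*m(5) - 243 = -(-1380)*5² - 243 = -(-1380)*25 - 243 = -23*(-1500) - 243 = 34500 - 243 = 34257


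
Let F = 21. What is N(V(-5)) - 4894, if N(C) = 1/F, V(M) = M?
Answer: -102773/21 ≈ -4894.0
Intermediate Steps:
N(C) = 1/21
N(V(-5)) - 4894 = 1/21 - 4894 = -102773/21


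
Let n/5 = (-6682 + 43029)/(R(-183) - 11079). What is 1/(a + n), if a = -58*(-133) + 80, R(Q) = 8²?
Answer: 2203/17133835 ≈ 0.00012858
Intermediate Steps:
R(Q) = 64
a = 7794 (a = 7714 + 80 = 7794)
n = -36347/2203 (n = 5*((-6682 + 43029)/(64 - 11079)) = 5*(36347/(-11015)) = 5*(36347*(-1/11015)) = 5*(-36347/11015) = -36347/2203 ≈ -16.499)
1/(a + n) = 1/(7794 - 36347/2203) = 1/(17133835/2203) = 2203/17133835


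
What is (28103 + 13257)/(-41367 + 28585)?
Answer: -1880/581 ≈ -3.2358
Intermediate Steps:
(28103 + 13257)/(-41367 + 28585) = 41360/(-12782) = 41360*(-1/12782) = -1880/581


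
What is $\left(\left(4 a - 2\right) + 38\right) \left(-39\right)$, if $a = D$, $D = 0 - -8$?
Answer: $-2652$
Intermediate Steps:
$D = 8$ ($D = 0 + 8 = 8$)
$a = 8$
$\left(\left(4 a - 2\right) + 38\right) \left(-39\right) = \left(\left(4 \cdot 8 - 2\right) + 38\right) \left(-39\right) = \left(\left(32 - 2\right) + 38\right) \left(-39\right) = \left(30 + 38\right) \left(-39\right) = 68 \left(-39\right) = -2652$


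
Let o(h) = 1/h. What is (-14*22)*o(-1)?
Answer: 308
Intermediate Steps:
o(h) = 1/h
(-14*22)*o(-1) = -14*22/(-1) = -308*(-1) = 308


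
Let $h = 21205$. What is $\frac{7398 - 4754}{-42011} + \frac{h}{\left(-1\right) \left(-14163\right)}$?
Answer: $\frac{853396283}{595001793} \approx 1.4343$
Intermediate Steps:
$\frac{7398 - 4754}{-42011} + \frac{h}{\left(-1\right) \left(-14163\right)} = \frac{7398 - 4754}{-42011} + \frac{21205}{\left(-1\right) \left(-14163\right)} = \left(7398 - 4754\right) \left(- \frac{1}{42011}\right) + \frac{21205}{14163} = 2644 \left(- \frac{1}{42011}\right) + 21205 \cdot \frac{1}{14163} = - \frac{2644}{42011} + \frac{21205}{14163} = \frac{853396283}{595001793}$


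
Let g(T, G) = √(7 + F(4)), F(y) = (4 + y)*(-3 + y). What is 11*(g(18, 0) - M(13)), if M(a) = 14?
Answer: -154 + 11*√15 ≈ -111.40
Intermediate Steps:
F(y) = (-3 + y)*(4 + y)
g(T, G) = √15 (g(T, G) = √(7 + (-12 + 4 + 4²)) = √(7 + (-12 + 4 + 16)) = √(7 + 8) = √15)
11*(g(18, 0) - M(13)) = 11*(√15 - 1*14) = 11*(√15 - 14) = 11*(-14 + √15) = -154 + 11*√15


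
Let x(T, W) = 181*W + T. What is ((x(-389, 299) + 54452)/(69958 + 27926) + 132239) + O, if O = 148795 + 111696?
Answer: 19221045751/48942 ≈ 3.9273e+5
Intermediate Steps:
x(T, W) = T + 181*W
O = 260491
((x(-389, 299) + 54452)/(69958 + 27926) + 132239) + O = (((-389 + 181*299) + 54452)/(69958 + 27926) + 132239) + 260491 = (((-389 + 54119) + 54452)/97884 + 132239) + 260491 = ((53730 + 54452)*(1/97884) + 132239) + 260491 = (108182*(1/97884) + 132239) + 260491 = (54091/48942 + 132239) + 260491 = 6472095229/48942 + 260491 = 19221045751/48942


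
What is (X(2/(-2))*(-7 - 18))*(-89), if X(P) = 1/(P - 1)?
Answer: -2225/2 ≈ -1112.5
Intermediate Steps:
X(P) = 1/(-1 + P)
(X(2/(-2))*(-7 - 18))*(-89) = ((-7 - 18)/(-1 + 2/(-2)))*(-89) = (-25/(-1 + 2*(-½)))*(-89) = (-25/(-1 - 1))*(-89) = (-25/(-2))*(-89) = -½*(-25)*(-89) = (25/2)*(-89) = -2225/2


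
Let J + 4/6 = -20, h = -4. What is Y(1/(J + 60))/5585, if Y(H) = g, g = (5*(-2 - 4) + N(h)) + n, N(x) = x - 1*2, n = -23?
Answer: -59/5585 ≈ -0.010564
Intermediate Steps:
J = -62/3 (J = -2/3 - 20 = -62/3 ≈ -20.667)
N(x) = -2 + x (N(x) = x - 2 = -2 + x)
g = -59 (g = (5*(-2 - 4) + (-2 - 4)) - 23 = (5*(-6) - 6) - 23 = (-30 - 6) - 23 = -36 - 23 = -59)
Y(H) = -59
Y(1/(J + 60))/5585 = -59/5585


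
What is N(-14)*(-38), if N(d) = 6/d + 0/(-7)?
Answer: 114/7 ≈ 16.286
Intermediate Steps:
N(d) = 6/d (N(d) = 6/d + 0*(-1/7) = 6/d + 0 = 6/d)
N(-14)*(-38) = (6/(-14))*(-38) = (6*(-1/14))*(-38) = -3/7*(-38) = 114/7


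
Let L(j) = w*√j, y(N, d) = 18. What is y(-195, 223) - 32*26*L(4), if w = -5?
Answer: 8338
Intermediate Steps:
L(j) = -5*√j
y(-195, 223) - 32*26*L(4) = 18 - 32*26*(-5*√4) = 18 - 832*(-5*2) = 18 - 832*(-10) = 18 - 1*(-8320) = 18 + 8320 = 8338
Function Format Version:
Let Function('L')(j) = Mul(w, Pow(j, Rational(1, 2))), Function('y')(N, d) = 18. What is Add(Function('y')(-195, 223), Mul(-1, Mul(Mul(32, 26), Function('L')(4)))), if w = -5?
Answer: 8338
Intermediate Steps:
Function('L')(j) = Mul(-5, Pow(j, Rational(1, 2)))
Add(Function('y')(-195, 223), Mul(-1, Mul(Mul(32, 26), Function('L')(4)))) = Add(18, Mul(-1, Mul(Mul(32, 26), Mul(-5, Pow(4, Rational(1, 2)))))) = Add(18, Mul(-1, Mul(832, Mul(-5, 2)))) = Add(18, Mul(-1, Mul(832, -10))) = Add(18, Mul(-1, -8320)) = Add(18, 8320) = 8338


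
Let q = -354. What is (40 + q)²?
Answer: 98596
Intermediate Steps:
(40 + q)² = (40 - 354)² = (-314)² = 98596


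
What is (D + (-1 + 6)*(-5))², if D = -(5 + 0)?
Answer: 900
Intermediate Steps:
D = -5 (D = -1*5 = -5)
(D + (-1 + 6)*(-5))² = (-5 + (-1 + 6)*(-5))² = (-5 + 5*(-5))² = (-5 - 25)² = (-30)² = 900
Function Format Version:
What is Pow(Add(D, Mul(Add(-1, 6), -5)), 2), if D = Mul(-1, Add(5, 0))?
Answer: 900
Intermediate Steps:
D = -5 (D = Mul(-1, 5) = -5)
Pow(Add(D, Mul(Add(-1, 6), -5)), 2) = Pow(Add(-5, Mul(Add(-1, 6), -5)), 2) = Pow(Add(-5, Mul(5, -5)), 2) = Pow(Add(-5, -25), 2) = Pow(-30, 2) = 900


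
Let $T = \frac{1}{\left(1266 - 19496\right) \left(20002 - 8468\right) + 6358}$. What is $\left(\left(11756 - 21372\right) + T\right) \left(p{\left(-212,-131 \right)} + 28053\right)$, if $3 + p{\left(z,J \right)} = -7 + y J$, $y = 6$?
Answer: $- \frac{55109439266253401}{210258462} \approx -2.621 \cdot 10^{8}$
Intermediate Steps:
$p{\left(z,J \right)} = -10 + 6 J$ ($p{\left(z,J \right)} = -3 + \left(-7 + 6 J\right) = -10 + 6 J$)
$T = - \frac{1}{210258462}$ ($T = \frac{1}{\left(-18230\right) 11534 + 6358} = \frac{1}{-210264820 + 6358} = \frac{1}{-210258462} = - \frac{1}{210258462} \approx -4.7561 \cdot 10^{-9}$)
$\left(\left(11756 - 21372\right) + T\right) \left(p{\left(-212,-131 \right)} + 28053\right) = \left(\left(11756 - 21372\right) - \frac{1}{210258462}\right) \left(\left(-10 + 6 \left(-131\right)\right) + 28053\right) = \left(-9616 - \frac{1}{210258462}\right) \left(\left(-10 - 786\right) + 28053\right) = - \frac{2021845370593 \left(-796 + 28053\right)}{210258462} = \left(- \frac{2021845370593}{210258462}\right) 27257 = - \frac{55109439266253401}{210258462}$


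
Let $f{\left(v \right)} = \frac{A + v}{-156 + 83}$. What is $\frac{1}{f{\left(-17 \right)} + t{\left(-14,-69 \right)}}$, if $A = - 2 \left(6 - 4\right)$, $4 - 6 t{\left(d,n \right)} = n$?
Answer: $\frac{438}{5455} \approx 0.080293$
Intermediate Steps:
$t{\left(d,n \right)} = \frac{2}{3} - \frac{n}{6}$
$A = -4$ ($A = \left(-2\right) 2 = -4$)
$f{\left(v \right)} = \frac{4}{73} - \frac{v}{73}$ ($f{\left(v \right)} = \frac{-4 + v}{-156 + 83} = \frac{-4 + v}{-73} = \left(-4 + v\right) \left(- \frac{1}{73}\right) = \frac{4}{73} - \frac{v}{73}$)
$\frac{1}{f{\left(-17 \right)} + t{\left(-14,-69 \right)}} = \frac{1}{\left(\frac{4}{73} - - \frac{17}{73}\right) + \left(\frac{2}{3} - - \frac{23}{2}\right)} = \frac{1}{\left(\frac{4}{73} + \frac{17}{73}\right) + \left(\frac{2}{3} + \frac{23}{2}\right)} = \frac{1}{\frac{21}{73} + \frac{73}{6}} = \frac{1}{\frac{5455}{438}} = \frac{438}{5455}$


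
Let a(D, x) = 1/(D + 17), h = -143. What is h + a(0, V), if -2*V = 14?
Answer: -2430/17 ≈ -142.94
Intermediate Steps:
V = -7 (V = -1/2*14 = -7)
a(D, x) = 1/(17 + D)
h + a(0, V) = -143 + 1/(17 + 0) = -143 + 1/17 = -2430/17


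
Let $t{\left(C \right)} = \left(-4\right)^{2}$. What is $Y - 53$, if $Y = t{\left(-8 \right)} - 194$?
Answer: $-231$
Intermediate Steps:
$t{\left(C \right)} = 16$
$Y = -178$ ($Y = 16 - 194 = -178$)
$Y - 53 = -178 - 53 = -231$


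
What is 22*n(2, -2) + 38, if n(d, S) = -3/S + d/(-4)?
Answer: 60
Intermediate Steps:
n(d, S) = -3/S - d/4 (n(d, S) = -3/S + d*(-1/4) = -3/S - d/4)
22*n(2, -2) + 38 = 22*(-3/(-2) - 1/4*2) + 38 = 22*(-3*(-1/2) - 1/2) + 38 = 22*(3/2 - 1/2) + 38 = 22*1 + 38 = 22 + 38 = 60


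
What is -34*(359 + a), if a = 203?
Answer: -19108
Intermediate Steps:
-34*(359 + a) = -34*(359 + 203) = -34*562 = -19108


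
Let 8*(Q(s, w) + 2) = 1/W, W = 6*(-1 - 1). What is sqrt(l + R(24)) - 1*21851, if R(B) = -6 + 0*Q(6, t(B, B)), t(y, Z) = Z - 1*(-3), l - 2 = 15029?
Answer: -21851 + 5*sqrt(601) ≈ -21728.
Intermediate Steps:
l = 15031 (l = 2 + 15029 = 15031)
W = -12 (W = 6*(-2) = -12)
t(y, Z) = 3 + Z (t(y, Z) = Z + 3 = 3 + Z)
Q(s, w) = -193/96 (Q(s, w) = -2 + (1/8)/(-12) = -2 + (1/8)*(-1/12) = -2 - 1/96 = -193/96)
R(B) = -6 (R(B) = -6 + 0*(-193/96) = -6 + 0 = -6)
sqrt(l + R(24)) - 1*21851 = sqrt(15031 - 6) - 1*21851 = sqrt(15025) - 21851 = 5*sqrt(601) - 21851 = -21851 + 5*sqrt(601)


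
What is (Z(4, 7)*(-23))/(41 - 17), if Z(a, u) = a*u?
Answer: -161/6 ≈ -26.833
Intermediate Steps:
(Z(4, 7)*(-23))/(41 - 17) = ((4*7)*(-23))/(41 - 17) = (28*(-23))/24 = -644*1/24 = -161/6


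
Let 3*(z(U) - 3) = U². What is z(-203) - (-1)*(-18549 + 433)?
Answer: -13130/3 ≈ -4376.7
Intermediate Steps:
z(U) = 3 + U²/3
z(-203) - (-1)*(-18549 + 433) = (3 + (⅓)*(-203)²) - (-1)*(-18549 + 433) = (3 + (⅓)*41209) - (-1)*(-18116) = (3 + 41209/3) - 1*18116 = 41218/3 - 18116 = -13130/3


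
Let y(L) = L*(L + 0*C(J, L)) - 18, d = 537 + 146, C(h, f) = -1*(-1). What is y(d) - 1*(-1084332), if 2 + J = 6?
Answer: 1550803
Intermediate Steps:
J = 4 (J = -2 + 6 = 4)
C(h, f) = 1
d = 683
y(L) = -18 + L**2 (y(L) = L*(L + 0*1) - 18 = L*(L + 0) - 18 = L*L - 18 = L**2 - 18 = -18 + L**2)
y(d) - 1*(-1084332) = (-18 + 683**2) - 1*(-1084332) = (-18 + 466489) + 1084332 = 466471 + 1084332 = 1550803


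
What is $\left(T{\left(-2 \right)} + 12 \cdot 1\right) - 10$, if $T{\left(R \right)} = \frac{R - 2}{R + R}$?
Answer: $3$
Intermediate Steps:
$T{\left(R \right)} = \frac{-2 + R}{2 R}$
$\left(T{\left(-2 \right)} + 12 \cdot 1\right) - 10 = \left(\frac{-2 - 2}{2 \left(-2\right)} + 12 \cdot 1\right) - 10 = \left(\frac{1}{2} \left(- \frac{1}{2}\right) \left(-4\right) + 12\right) - 10 = \left(1 + 12\right) - 10 = 13 - 10 = 3$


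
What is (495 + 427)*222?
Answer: 204684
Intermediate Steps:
(495 + 427)*222 = 922*222 = 204684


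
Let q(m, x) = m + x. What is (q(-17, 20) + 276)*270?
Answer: 75330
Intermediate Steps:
(q(-17, 20) + 276)*270 = ((-17 + 20) + 276)*270 = (3 + 276)*270 = 279*270 = 75330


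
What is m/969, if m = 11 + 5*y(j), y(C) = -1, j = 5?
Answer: 2/323 ≈ 0.0061920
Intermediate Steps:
m = 6 (m = 11 + 5*(-1) = 11 - 5 = 6)
m/969 = 6/969 = 6*(1/969) = 2/323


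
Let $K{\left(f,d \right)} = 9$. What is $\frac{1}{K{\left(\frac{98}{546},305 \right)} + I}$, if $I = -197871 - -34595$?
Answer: $- \frac{1}{163267} \approx -6.1249 \cdot 10^{-6}$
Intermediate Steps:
$I = -163276$ ($I = -197871 + 34595 = -163276$)
$\frac{1}{K{\left(\frac{98}{546},305 \right)} + I} = \frac{1}{9 - 163276} = \frac{1}{-163267} = - \frac{1}{163267}$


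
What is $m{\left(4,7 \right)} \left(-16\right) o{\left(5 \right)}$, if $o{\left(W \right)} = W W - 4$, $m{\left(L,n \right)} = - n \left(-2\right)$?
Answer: $-4704$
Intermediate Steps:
$m{\left(L,n \right)} = 2 n$ ($m{\left(L,n \right)} = - \left(-2\right) n = 2 n$)
$o{\left(W \right)} = -4 + W^{2}$ ($o{\left(W \right)} = W^{2} - 4 = -4 + W^{2}$)
$m{\left(4,7 \right)} \left(-16\right) o{\left(5 \right)} = 2 \cdot 7 \left(-16\right) \left(-4 + 5^{2}\right) = 14 \left(-16\right) \left(-4 + 25\right) = \left(-224\right) 21 = -4704$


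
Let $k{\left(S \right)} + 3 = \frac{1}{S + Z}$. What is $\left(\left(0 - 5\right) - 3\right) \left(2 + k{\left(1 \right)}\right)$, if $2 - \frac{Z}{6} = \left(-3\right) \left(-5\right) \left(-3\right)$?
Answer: $\frac{2256}{283} \approx 7.9717$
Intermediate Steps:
$Z = 282$ ($Z = 12 - 6 \left(-3\right) \left(-5\right) \left(-3\right) = 12 - 6 \cdot 15 \left(-3\right) = 12 - -270 = 12 + 270 = 282$)
$k{\left(S \right)} = -3 + \frac{1}{282 + S}$ ($k{\left(S \right)} = -3 + \frac{1}{S + 282} = -3 + \frac{1}{282 + S}$)
$\left(\left(0 - 5\right) - 3\right) \left(2 + k{\left(1 \right)}\right) = \left(\left(0 - 5\right) - 3\right) \left(2 + \frac{-845 - 3}{282 + 1}\right) = \left(-5 - 3\right) \left(2 + \frac{-845 - 3}{283}\right) = - 8 \left(2 + \frac{1}{283} \left(-848\right)\right) = - 8 \left(2 - \frac{848}{283}\right) = \left(-8\right) \left(- \frac{282}{283}\right) = \frac{2256}{283}$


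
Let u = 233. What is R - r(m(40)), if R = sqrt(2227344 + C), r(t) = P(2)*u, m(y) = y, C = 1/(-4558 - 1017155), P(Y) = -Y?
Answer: 466 + sqrt(2325118731603044223)/1021713 ≈ 1958.4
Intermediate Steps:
C = -1/1021713 (C = 1/(-1021713) = -1/1021713 ≈ -9.7875e-7)
r(t) = -466 (r(t) = -1*2*233 = -2*233 = -466)
R = sqrt(2325118731603044223)/1021713 (R = sqrt(2227344 - 1/1021713) = sqrt(2275706320271/1021713) = sqrt(2325118731603044223)/1021713 ≈ 1492.4)
R - r(m(40)) = sqrt(2325118731603044223)/1021713 - 1*(-466) = sqrt(2325118731603044223)/1021713 + 466 = 466 + sqrt(2325118731603044223)/1021713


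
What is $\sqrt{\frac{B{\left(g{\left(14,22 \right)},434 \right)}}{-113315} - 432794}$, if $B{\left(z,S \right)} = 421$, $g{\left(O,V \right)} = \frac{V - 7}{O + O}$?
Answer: $\frac{i \sqrt{5557200182550265}}{113315} \approx 657.87 i$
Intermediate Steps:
$g{\left(O,V \right)} = \frac{-7 + V}{2 O}$
$\sqrt{\frac{B{\left(g{\left(14,22 \right)},434 \right)}}{-113315} - 432794} = \sqrt{\frac{421}{-113315} - 432794} = \sqrt{421 \left(- \frac{1}{113315}\right) - 432794} = \sqrt{- \frac{421}{113315} - 432794} = \sqrt{- \frac{49042052531}{113315}} = \frac{i \sqrt{5557200182550265}}{113315}$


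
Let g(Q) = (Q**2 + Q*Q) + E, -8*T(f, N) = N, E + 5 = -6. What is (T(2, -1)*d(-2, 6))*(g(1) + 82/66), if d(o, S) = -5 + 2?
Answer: 32/11 ≈ 2.9091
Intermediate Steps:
E = -11 (E = -5 - 6 = -11)
T(f, N) = -N/8
d(o, S) = -3
g(Q) = -11 + 2*Q**2 (g(Q) = (Q**2 + Q*Q) - 11 = (Q**2 + Q**2) - 11 = 2*Q**2 - 11 = -11 + 2*Q**2)
(T(2, -1)*d(-2, 6))*(g(1) + 82/66) = (-1/8*(-1)*(-3))*((-11 + 2*1**2) + 82/66) = ((1/8)*(-3))*((-11 + 2*1) + 82*(1/66)) = -3*((-11 + 2) + 41/33)/8 = -3*(-9 + 41/33)/8 = -3/8*(-256/33) = 32/11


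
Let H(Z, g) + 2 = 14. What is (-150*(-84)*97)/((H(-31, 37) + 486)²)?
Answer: 33950/6889 ≈ 4.9281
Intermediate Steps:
H(Z, g) = 12 (H(Z, g) = -2 + 14 = 12)
(-150*(-84)*97)/((H(-31, 37) + 486)²) = (-150*(-84)*97)/((12 + 486)²) = (12600*97)/(498²) = 1222200/248004 = 1222200*(1/248004) = 33950/6889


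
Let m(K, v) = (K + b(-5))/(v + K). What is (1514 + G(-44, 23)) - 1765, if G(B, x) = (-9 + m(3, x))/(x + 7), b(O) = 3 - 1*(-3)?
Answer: -13067/52 ≈ -251.29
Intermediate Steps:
b(O) = 6 (b(O) = 3 + 3 = 6)
m(K, v) = (6 + K)/(K + v) (m(K, v) = (K + 6)/(v + K) = (6 + K)/(K + v))
G(B, x) = (-9 + 9/(3 + x))/(7 + x) (G(B, x) = (-9 + (6 + 3)/(3 + x))/(x + 7) = (-9 + 9/(3 + x))/(7 + x))
(1514 + G(-44, 23)) - 1765 = (1514 + 9*(-2 - 1*23)/((3 + 23)*(7 + 23))) - 1765 = (1514 + 9*(-2 - 23)/(26*30)) - 1765 = (1514 + 9*(1/26)*(1/30)*(-25)) - 1765 = (1514 - 15/52) - 1765 = 78713/52 - 1765 = -13067/52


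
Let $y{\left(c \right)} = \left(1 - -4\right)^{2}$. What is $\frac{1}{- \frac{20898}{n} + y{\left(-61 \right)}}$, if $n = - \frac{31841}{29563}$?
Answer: $\frac{1873}{36388447} \approx 5.1472 \cdot 10^{-5}$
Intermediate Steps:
$n = - \frac{1873}{1739}$ ($n = \left(-31841\right) \frac{1}{29563} = - \frac{1873}{1739} \approx -1.0771$)
$y{\left(c \right)} = 25$ ($y{\left(c \right)} = \left(1 + 4\right)^{2} = 5^{2} = 25$)
$\frac{1}{- \frac{20898}{n} + y{\left(-61 \right)}} = \frac{1}{- \frac{20898}{- \frac{1873}{1739}} + 25} = \frac{1}{\left(-20898\right) \left(- \frac{1739}{1873}\right) + 25} = \frac{1}{\frac{36341622}{1873} + 25} = \frac{1}{\frac{36388447}{1873}} = \frac{1873}{36388447}$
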